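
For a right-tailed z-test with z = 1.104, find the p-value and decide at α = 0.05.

p = P(Z > 1.104) = 1 - Φ(1.104) ≈ 0.1348. Since p ≥ 0.05, fail to reject H₀ (not significant) at α = 0.05.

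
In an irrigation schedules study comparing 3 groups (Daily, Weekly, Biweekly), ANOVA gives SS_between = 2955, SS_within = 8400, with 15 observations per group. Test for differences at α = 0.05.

df_between = 2, df_within = 42. F = MS_between/MS_within = 1477.5/200.0 = 7.388. F_crit ≈ 3.22. Reject H₀. At least one mean differs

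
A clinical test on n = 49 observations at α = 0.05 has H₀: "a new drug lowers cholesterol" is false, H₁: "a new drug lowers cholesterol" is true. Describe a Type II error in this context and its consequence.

Type II error: failing to reject H₀ when it is false — concluding that a new drug lowers cholesterol is not supported when in fact it is. Consequence: shelving an effective drug — patients miss out on a treatment that would have helped.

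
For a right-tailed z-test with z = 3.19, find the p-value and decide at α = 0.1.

p = P(Z > 3.19) = 1 - Φ(3.19) ≈ 0.0007. Since p < 0.1, reject H₀ (significant) at α = 0.1.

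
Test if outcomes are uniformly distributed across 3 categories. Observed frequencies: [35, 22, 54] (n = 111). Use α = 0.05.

Expected = 37 each. χ² = Σ(O-E)²/E = 14.0. df = 2, critical value = 5.991. Reject H₀.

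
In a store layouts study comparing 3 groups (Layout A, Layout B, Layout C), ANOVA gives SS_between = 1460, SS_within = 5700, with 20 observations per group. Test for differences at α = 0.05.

df_between = 2, df_within = 57. F = MS_between/MS_within = 730.0/100.0 = 7.3. F_crit ≈ 3.159. Reject H₀. At least one mean differs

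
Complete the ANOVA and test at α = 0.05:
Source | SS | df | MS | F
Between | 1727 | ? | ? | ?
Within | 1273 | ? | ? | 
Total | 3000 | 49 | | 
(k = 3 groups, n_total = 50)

df_between = 2, df_within = 47. MS_between = 863.5, MS_within = 27.09. F = 31.881, F_crit ≈ 3.195. Reject H₀.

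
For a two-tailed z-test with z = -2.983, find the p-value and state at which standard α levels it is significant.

p = 2·P(Z > |-2.983|) = 2·(1 - Φ(2.983)) ≈ 0.0029. Significant at α = 0.1; Significant at α = 0.05; Significant at α = 0.01.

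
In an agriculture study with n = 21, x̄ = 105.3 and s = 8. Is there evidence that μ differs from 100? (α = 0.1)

t = (x̄ - μ₀)/(s/√n) = (105.3 - 100)/(8/√21) = 3.036. df = 20, critical t = ±1.725. Reject H₀.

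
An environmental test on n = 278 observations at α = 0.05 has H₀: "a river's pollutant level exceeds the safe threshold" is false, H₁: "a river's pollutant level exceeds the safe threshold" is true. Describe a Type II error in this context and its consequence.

Type II error: failing to reject H₀ when it is false — concluding that a river's pollutant level exceeds the safe threshold is not supported when in fact it is. Consequence: allowing unsafe pollution to continue.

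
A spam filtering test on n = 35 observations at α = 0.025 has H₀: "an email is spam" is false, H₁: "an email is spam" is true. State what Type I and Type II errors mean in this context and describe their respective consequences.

Type I (false positive): concluding that an email is spam when it is not — a legitimate email is sent to the spam folder and the user misses it. Type II (false negative): failing to conclude that an email is spam when it is — a spam email lands in the inbox. Which is costlier depends on domain priorities and is a judgement call rather than a statistical fact.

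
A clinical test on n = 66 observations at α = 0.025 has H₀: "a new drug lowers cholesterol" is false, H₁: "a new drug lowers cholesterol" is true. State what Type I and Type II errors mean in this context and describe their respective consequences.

Type I (false positive): concluding that a new drug lowers cholesterol when it is not — approving an ineffective drug — patients take a useless medication and may skip effective alternatives. Type II (false negative): failing to conclude that a new drug lowers cholesterol when it is — shelving an effective drug — patients miss out on a treatment that would have helped. Which is costlier depends on domain priorities and is a judgement call rather than a statistical fact.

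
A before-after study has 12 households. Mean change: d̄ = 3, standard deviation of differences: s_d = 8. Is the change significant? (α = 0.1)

t = d̄/(s_d/√n) = 3/(8/√12) = 1.299. df = 11, critical t = ±1.796. Fail to reject H₀.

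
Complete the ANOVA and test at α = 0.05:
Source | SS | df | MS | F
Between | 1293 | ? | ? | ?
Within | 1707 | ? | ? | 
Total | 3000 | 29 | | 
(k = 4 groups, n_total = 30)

df_between = 3, df_within = 26. MS_between = 431.0, MS_within = 65.65. F = 6.565, F_crit ≈ 2.975. Reject H₀.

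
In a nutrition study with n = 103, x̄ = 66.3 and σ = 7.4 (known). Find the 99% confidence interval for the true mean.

CI = x̄ ± z*(σ/√n) = 66.3 ± 2.576(7.4/√103) = 66.3 ± 1.88 = (64.42, 68.18)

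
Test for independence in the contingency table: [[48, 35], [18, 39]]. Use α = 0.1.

χ² = 9.346. df = 1, critical = 2.706. Reject H₀. Variables are dependent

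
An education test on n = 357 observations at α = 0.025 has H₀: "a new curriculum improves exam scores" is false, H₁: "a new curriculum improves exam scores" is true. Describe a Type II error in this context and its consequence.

Type II error: failing to reject H₀ when it is false — concluding that a new curriculum improves exam scores is not supported when in fact it is. Consequence: keeping the old curriculum when the new one would have helped students.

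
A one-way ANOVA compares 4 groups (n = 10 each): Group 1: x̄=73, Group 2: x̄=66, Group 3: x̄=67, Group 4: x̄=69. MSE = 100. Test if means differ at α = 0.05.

Grand mean = 68.75. SS_between = 287.5, MS_between = 95.83. F = 0.958, F_crit ≈ 2.866. Fail to reject H₀.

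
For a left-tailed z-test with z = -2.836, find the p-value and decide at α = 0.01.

p = P(Z < -2.836) = Φ(-2.836) ≈ 0.0023. Since p < 0.01, reject H₀ (significant) at α = 0.01.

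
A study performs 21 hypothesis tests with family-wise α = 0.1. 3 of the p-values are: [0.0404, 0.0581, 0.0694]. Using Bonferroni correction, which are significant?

Bonferroni α = 0.1/21 = 0.00476. None of the given p-values are significant.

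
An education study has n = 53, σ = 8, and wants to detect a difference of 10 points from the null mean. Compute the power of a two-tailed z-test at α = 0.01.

SE = σ/√n = 8/√53 = 1.099. Non-centrality λ = d/SE = 10/1.099 = 9.1. Power ≈ Φ(λ - z_{α/2}) = Φ(9.1 - 2.576) = Φ(6.524) = 1.0.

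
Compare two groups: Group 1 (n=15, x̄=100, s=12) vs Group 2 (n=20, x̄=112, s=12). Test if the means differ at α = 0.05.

Pooled sp = 12.0. t = -2.928, df = 33. Critical t = ±2.035. Reject H₀.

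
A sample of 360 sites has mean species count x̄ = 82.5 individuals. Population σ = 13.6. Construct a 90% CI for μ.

CI = x̄ ± z*(σ/√n) = 82.5 ± 1.645(13.6/√360) = 82.5 ± 1.18 = (81.32, 83.68)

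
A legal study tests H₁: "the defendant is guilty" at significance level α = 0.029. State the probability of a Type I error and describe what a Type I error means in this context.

P(Type I error) = α = 0.029. A Type I error is rejecting H₀ when H₀ is actually true (false positive) — here, concluding that the defendant is guilty when in fact this is not the case. Consequence: convicting an innocent person.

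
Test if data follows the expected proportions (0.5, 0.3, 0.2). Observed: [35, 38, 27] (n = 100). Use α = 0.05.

Expected: [50.0, 30.0, 20.0]. χ² = 9.083. df = 2, critical = 5.991. Reject H₀.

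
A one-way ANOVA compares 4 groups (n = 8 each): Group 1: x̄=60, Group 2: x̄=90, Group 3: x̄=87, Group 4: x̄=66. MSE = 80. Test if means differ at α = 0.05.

Grand mean = 75.75. SS_between = 5382.0, MS_between = 1794.0. F = 22.425, F_crit ≈ 2.947. Reject H₀.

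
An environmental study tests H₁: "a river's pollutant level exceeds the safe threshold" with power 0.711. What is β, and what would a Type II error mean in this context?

β = 1 - power = 1 - 0.711 = 0.289. A Type II error is failing to reject H₀ when H₀ is false (false negative) — here, failing to conclude that a river's pollutant level exceeds the safe threshold when in fact it is true. Consequence: allowing unsafe pollution to continue.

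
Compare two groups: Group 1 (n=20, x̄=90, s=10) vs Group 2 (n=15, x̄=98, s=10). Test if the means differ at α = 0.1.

Pooled sp = 10.0. t = -2.342, df = 33. Critical t = ±1.692. Reject H₀.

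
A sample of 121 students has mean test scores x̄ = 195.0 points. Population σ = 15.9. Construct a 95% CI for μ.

CI = x̄ ± z*(σ/√n) = 195.0 ± 1.96(15.9/√121) = 195.0 ± 2.83 = (192.17, 197.83)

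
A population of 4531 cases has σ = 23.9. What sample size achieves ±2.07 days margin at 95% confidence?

Without FPC: n₀ = (1.96×23.9/2.07)² = 512.115. With FPC: n = n₀N/(n₀+N-1) = 460.2 → n = 461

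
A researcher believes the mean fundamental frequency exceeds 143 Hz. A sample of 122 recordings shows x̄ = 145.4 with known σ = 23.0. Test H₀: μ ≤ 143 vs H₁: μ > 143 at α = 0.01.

z = 1.153. Critical value: 2.33. Fail to reject H₀.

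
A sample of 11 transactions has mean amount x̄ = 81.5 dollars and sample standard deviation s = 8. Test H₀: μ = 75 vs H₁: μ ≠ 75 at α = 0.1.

t = (x̄ - μ₀)/(s/√n) = (81.5 - 75)/(8/√11) = 2.695. df = 10, critical t = ±1.812. Reject H₀.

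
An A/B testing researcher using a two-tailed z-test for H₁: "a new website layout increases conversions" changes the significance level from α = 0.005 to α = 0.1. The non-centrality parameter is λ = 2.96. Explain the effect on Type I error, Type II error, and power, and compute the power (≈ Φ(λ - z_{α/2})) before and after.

Increasing α from 0.005 to 0.1:
• Type I error rate increases (α is the Type I rate by definition).
• Critical value moves from z_{α/2} = 2.807 to 1.645, so power = Φ(λ - z_{α/2}) goes from Φ(2.96 - 2.807) = 0.561 to Φ(2.96 - 1.645) = 0.906.
• Type II error rate β = 1 - power therefore decreases (0.439 → 0.094).
Appropriate when false negatives are costly — here, discarding a layout that would have improved conversions — lost revenue.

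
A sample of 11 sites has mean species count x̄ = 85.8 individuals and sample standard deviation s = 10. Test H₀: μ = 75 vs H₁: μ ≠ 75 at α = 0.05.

t = (x̄ - μ₀)/(s/√n) = (85.8 - 75)/(10/√11) = 3.582. df = 10, critical t = ±2.228. Reject H₀.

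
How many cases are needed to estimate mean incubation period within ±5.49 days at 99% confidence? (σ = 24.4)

n = (z*σ/E)² = (2.576×24.4/5.49)² = 131.1 → n = 132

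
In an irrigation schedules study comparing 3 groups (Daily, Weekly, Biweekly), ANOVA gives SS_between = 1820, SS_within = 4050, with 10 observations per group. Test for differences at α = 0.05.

df_between = 2, df_within = 27. F = MS_between/MS_within = 910.0/150.0 = 6.067. F_crit ≈ 3.354. Reject H₀. At least one mean differs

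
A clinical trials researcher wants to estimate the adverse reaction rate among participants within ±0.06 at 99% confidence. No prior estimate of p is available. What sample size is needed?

Conservative approach: use p = 0.5 (maximizes p(1-p) = 0.25). n = z²(0.25)/E² = 2.576²×0.25/0.06² = 460.8 → n = 461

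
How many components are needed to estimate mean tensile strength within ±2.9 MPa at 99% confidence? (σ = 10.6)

n = (z*σ/E)² = (2.576×10.6/2.9)² = 88.7 → n = 89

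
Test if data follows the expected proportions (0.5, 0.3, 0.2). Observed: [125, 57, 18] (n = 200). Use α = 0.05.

Expected: [100.0, 60.0, 40.0]. χ² = 18.5. df = 2, critical = 5.991. Reject H₀.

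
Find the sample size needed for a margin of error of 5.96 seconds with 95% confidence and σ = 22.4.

n = (z*σ/E)² = (1.96×22.4/5.96)² = 54.3 → n = 55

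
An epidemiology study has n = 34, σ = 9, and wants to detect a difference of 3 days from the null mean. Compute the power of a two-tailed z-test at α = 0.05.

SE = σ/√n = 9/√34 = 1.543. Non-centrality λ = d/SE = 3/1.543 = 1.944. Power ≈ Φ(λ - z_{α/2}) = Φ(1.944 - 1.96) = Φ(-0.016) = 0.493.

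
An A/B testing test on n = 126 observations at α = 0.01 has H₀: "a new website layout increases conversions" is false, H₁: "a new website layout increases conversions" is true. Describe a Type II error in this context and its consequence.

Type II error: failing to reject H₀ when it is false — concluding that a new website layout increases conversions is not supported when in fact it is. Consequence: discarding a layout that would have improved conversions — lost revenue.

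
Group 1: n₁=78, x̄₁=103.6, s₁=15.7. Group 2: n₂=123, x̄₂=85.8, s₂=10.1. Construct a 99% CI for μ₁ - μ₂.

Difference = 17.8. SE = √(15.7²/78 + 10.1²/123) = 1.997. CI = (12.65, 22.95)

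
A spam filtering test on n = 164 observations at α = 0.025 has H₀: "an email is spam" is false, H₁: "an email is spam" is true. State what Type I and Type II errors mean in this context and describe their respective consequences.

Type I (false positive): concluding that an email is spam when it is not — a legitimate email is sent to the spam folder and the user misses it. Type II (false negative): failing to conclude that an email is spam when it is — a spam email lands in the inbox. Which is costlier depends on domain priorities and is a judgement call rather than a statistical fact.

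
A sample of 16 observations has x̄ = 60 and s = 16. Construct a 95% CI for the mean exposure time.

CI = x̄ ± t*(s/√n) = 60 ± 2.131(16/√16) = (51.48, 68.52)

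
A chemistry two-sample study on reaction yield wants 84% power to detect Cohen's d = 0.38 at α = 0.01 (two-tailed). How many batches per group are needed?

z_{α/2} = 2.576, z_β = Φ⁻¹(0.84) = 0.994. For small effect (d = 0.38): n per group = 2(z_{α/2} + z_β)²/d² = 2(2.576 + 0.994)²/0.38² = 176.5 → 177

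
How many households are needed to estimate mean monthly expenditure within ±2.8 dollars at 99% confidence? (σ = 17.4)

n = (z*σ/E)² = (2.576×17.4/2.8)² = 256.3 → n = 257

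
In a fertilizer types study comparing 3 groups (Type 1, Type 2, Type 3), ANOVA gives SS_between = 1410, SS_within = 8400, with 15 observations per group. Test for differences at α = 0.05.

df_between = 2, df_within = 42. F = MS_between/MS_within = 705.0/200.0 = 3.525. F_crit ≈ 3.22. Reject H₀. At least one mean differs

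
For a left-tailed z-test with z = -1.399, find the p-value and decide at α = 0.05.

p = P(Z < -1.399) = Φ(-1.399) ≈ 0.0809. Since p ≥ 0.05, fail to reject H₀ (not significant) at α = 0.05.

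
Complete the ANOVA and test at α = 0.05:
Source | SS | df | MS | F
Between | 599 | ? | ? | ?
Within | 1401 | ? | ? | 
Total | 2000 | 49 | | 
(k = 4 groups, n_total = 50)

df_between = 3, df_within = 46. MS_between = 199.67, MS_within = 30.46. F = 6.556, F_crit ≈ 2.807. Reject H₀.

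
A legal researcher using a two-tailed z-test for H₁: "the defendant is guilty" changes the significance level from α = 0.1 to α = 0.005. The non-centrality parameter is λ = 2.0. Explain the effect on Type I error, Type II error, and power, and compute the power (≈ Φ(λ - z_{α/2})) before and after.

Decreasing α from 0.1 to 0.005:
• Type I error rate decreases (α is the Type I rate by definition).
• Critical value moves from z_{α/2} = 1.645 to 2.807, so power = Φ(λ - z_{α/2}) goes from Φ(2.0 - 1.645) = 0.639 to Φ(2.0 - 2.807) = 0.21.
• Type II error rate β = 1 - power therefore increases (0.361 → 0.79).
Appropriate when false positives are costly — here, convicting an innocent person.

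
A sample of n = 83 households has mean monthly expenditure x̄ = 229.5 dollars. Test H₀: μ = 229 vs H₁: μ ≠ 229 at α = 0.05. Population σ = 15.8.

z = (x̄ - μ₀)/(σ/√n) = (229.5 - 229)/(15.8/√83) = 0.288. Critical value: ±1.96. Since |0.288| ≤ 1.96, Fail to reject H₀.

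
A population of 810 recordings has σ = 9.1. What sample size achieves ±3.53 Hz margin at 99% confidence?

Without FPC: n₀ = (2.576×9.1/3.53)² = 44.099. With FPC: n = n₀N/(n₀+N-1) = 41.9 → n = 42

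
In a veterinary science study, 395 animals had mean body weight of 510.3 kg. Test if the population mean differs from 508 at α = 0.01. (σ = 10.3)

z = (x̄ - μ₀)/(σ/√n) = (510.3 - 508)/(10.3/√395) = 4.438. Critical value: ±2.576. Since |4.438| > 2.576, Reject H₀.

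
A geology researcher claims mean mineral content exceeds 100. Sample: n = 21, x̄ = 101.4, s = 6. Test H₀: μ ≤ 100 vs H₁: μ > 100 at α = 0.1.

t = (101.4 - 100)/(6/√21) = 1.069, df = 20. Critical t = 1.325. Fail to reject H₀.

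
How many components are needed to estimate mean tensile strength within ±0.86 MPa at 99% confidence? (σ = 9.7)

n = (z*σ/E)² = (2.576×9.7/0.86)² = 844.2 → n = 845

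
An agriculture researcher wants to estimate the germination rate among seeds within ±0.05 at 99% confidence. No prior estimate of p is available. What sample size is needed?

Conservative approach: use p = 0.5 (maximizes p(1-p) = 0.25). n = z²(0.25)/E² = 2.576²×0.25/0.05² = 663.6 → n = 664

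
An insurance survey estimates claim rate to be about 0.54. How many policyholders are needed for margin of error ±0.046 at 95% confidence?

n = z²p(1-p)/E² = 1.96²×0.54×0.46/0.046² = 451.0 → n = 451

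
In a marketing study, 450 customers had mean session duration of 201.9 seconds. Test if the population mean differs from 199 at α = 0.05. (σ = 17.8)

z = (x̄ - μ₀)/(σ/√n) = (201.9 - 199)/(17.8/√450) = 3.456. Critical value: ±1.96. Since |3.456| > 1.96, Reject H₀.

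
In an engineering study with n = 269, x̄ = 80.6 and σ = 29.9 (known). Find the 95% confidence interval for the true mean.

CI = x̄ ± z*(σ/√n) = 80.6 ± 1.96(29.9/√269) = 80.6 ± 3.57 = (77.03, 84.17)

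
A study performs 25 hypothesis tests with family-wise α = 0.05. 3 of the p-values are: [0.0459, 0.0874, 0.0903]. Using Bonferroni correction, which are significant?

Bonferroni α = 0.05/25 = 0.002. None of the given p-values are significant.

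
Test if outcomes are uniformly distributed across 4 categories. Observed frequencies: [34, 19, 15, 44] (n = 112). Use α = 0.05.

Expected = 28 each. χ² = Σ(O-E)²/E = 19.357. df = 3, critical value = 7.815. Reject H₀.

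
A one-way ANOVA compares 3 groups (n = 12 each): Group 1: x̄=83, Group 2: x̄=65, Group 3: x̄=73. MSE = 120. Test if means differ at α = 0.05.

Grand mean = 73.67. SS_between = 1952.0, MS_between = 976.0. F = 8.133, F_crit ≈ 3.285. Reject H₀.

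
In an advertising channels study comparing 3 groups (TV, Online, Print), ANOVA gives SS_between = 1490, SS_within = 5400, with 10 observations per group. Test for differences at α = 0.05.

df_between = 2, df_within = 27. F = MS_between/MS_within = 745.0/200.0 = 3.725. F_crit ≈ 3.354. Reject H₀. At least one mean differs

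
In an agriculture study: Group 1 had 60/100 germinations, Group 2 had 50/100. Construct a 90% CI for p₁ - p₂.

p̂₁ = 0.6, p̂₂ = 0.5. Difference = 0.1. CI = (-0.015, 0.215)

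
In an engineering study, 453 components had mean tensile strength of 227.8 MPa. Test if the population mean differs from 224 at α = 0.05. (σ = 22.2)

z = (x̄ - μ₀)/(σ/√n) = (227.8 - 224)/(22.2/√453) = 3.643. Critical value: ±1.96. Since |3.643| > 1.96, Reject H₀.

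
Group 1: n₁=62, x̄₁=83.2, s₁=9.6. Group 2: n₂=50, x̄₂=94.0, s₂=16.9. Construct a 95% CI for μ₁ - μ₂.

Difference = -10.8. SE = √(9.6²/62 + 16.9²/50) = 2.683. CI = (-16.06, -5.54)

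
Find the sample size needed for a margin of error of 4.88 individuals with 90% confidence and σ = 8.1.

n = (z*σ/E)² = (1.645×8.1/4.88)² = 7.5 → n = 8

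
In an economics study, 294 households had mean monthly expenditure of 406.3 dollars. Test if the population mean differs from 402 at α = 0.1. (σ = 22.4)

z = (x̄ - μ₀)/(σ/√n) = (406.3 - 402)/(22.4/√294) = 3.292. Critical value: ±1.645. Since |3.292| > 1.645, Reject H₀.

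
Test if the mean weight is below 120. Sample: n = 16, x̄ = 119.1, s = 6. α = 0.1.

t = (119.1 - 120)/(6/√16) = -0.6, df = 15. Critical t = -1.341. Fail to reject H₀.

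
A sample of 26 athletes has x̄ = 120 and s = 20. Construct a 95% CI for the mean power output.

CI = x̄ ± t*(s/√n) = 120 ± 2.06(20/√26) = (111.92, 128.08)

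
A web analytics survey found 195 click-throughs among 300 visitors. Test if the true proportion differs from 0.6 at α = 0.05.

p̂ = 0.65, p₀ = 0.6. z = (p̂ - p₀)/√(p₀(1-p₀)/n) = 1.768. Critical: ±1.96. Fail to reject H₀.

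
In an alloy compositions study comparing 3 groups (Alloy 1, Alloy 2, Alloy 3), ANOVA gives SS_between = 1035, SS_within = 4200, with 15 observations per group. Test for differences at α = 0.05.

df_between = 2, df_within = 42. F = MS_between/MS_within = 517.5/100.0 = 5.175. F_crit ≈ 3.22. Reject H₀. At least one mean differs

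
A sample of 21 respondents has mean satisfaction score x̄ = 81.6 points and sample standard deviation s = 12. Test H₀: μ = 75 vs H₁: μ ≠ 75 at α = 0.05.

t = (x̄ - μ₀)/(s/√n) = (81.6 - 75)/(12/√21) = 2.52. df = 20, critical t = ±2.086. Reject H₀.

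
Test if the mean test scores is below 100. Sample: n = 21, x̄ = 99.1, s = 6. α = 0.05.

t = (99.1 - 100)/(6/√21) = -0.687, df = 20. Critical t = -1.725. Fail to reject H₀.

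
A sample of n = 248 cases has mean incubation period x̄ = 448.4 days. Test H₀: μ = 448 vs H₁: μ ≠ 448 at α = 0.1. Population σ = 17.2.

z = (x̄ - μ₀)/(σ/√n) = (448.4 - 448)/(17.2/√248) = 0.366. Critical value: ±1.645. Since |0.366| ≤ 1.645, Fail to reject H₀.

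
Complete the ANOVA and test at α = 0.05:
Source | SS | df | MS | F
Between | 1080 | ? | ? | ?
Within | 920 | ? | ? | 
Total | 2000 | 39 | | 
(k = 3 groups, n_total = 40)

df_between = 2, df_within = 37. MS_between = 540.0, MS_within = 24.86. F = 21.717, F_crit ≈ 3.252. Reject H₀.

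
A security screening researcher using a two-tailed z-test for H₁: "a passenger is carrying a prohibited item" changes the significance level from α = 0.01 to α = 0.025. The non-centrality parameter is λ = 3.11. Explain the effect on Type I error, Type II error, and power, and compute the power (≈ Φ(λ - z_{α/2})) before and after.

Increasing α from 0.01 to 0.025:
• Type I error rate increases (α is the Type I rate by definition).
• Critical value moves from z_{α/2} = 2.576 to 2.241, so power = Φ(λ - z_{α/2}) goes from Φ(3.11 - 2.576) = 0.703 to Φ(3.11 - 2.241) = 0.808.
• Type II error rate β = 1 - power therefore decreases (0.297 → 0.192).
Appropriate when false negatives are costly — here, letting a prohibited item through — security breach.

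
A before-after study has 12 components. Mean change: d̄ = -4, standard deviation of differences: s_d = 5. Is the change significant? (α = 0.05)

t = d̄/(s_d/√n) = -4/(5/√12) = -2.771. df = 11, critical t = ±2.201. Reject H₀.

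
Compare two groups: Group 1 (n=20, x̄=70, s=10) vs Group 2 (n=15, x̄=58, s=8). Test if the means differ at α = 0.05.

Pooled sp = 9.2. t = 3.817, df = 33. Critical t = ±2.035. Reject H₀.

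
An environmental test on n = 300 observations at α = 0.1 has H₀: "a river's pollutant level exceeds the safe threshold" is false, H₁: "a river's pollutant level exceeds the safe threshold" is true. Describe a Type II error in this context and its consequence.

Type II error: failing to reject H₀ when it is false — concluding that a river's pollutant level exceeds the safe threshold is not supported when in fact it is. Consequence: allowing unsafe pollution to continue.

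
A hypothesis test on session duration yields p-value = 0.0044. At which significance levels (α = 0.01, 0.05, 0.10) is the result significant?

p = 0.0044. Significant at: α = 0.01, 0.05, 0.1.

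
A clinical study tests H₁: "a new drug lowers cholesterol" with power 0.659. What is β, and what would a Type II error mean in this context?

β = 1 - power = 1 - 0.659 = 0.341. A Type II error is failing to reject H₀ when H₀ is false (false negative) — here, failing to conclude that a new drug lowers cholesterol when in fact it is true. Consequence: shelving an effective drug — patients miss out on a treatment that would have helped.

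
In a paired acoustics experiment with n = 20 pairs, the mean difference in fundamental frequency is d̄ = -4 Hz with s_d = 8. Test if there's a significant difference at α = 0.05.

t = d̄/(s_d/√n) = -4/(8/√20) = -2.236. df = 19, critical t = ±2.093. Reject H₀.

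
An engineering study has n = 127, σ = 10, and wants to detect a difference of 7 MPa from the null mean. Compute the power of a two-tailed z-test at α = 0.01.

SE = σ/√n = 10/√127 = 0.887. Non-centrality λ = d/SE = 7/0.887 = 7.889. Power ≈ Φ(λ - z_{α/2}) = Φ(7.889 - 2.576) = Φ(5.313) = 1.0.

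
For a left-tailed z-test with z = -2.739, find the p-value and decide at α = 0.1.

p = P(Z < -2.739) = Φ(-2.739) ≈ 0.0031. Since p < 0.1, reject H₀ (significant) at α = 0.1.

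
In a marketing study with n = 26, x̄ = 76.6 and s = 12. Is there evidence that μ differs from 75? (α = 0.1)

t = (x̄ - μ₀)/(s/√n) = (76.6 - 75)/(12/√26) = 0.68. df = 25, critical t = ±1.708. Fail to reject H₀.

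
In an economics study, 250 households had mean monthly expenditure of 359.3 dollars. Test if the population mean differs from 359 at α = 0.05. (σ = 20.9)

z = (x̄ - μ₀)/(σ/√n) = (359.3 - 359)/(20.9/√250) = 0.227. Critical value: ±1.96. Since |0.227| ≤ 1.96, Fail to reject H₀.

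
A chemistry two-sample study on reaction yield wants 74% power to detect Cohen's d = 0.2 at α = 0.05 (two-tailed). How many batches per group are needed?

z_{α/2} = 1.96, z_β = Φ⁻¹(0.74) = 0.643. For small effect (d = 0.2): n per group = 2(z_{α/2} + z_β)²/d² = 2(1.96 + 0.643)²/0.2² = 338.8 → 339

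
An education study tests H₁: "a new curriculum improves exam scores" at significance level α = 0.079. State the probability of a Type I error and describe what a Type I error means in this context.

P(Type I error) = α = 0.079. A Type I error is rejecting H₀ when H₀ is actually true (false positive) — here, concluding that a new curriculum improves exam scores when in fact this is not the case. Consequence: adopting a curriculum that gives no real benefit — disruption for nothing.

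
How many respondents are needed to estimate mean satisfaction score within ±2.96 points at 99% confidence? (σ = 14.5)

n = (z*σ/E)² = (2.576×14.5/2.96)² = 159.2 → n = 160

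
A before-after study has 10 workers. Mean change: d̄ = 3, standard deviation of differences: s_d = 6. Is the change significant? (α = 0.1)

t = d̄/(s_d/√n) = 3/(6/√10) = 1.581. df = 9, critical t = ±1.833. Fail to reject H₀.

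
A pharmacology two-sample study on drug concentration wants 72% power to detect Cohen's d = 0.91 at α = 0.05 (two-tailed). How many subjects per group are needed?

z_{α/2} = 1.96, z_β = Φ⁻¹(0.72) = 0.583. For large effect (d = 0.91): n per group = 2(z_{α/2} + z_β)²/d² = 2(1.96 + 0.583)²/0.91² = 15.6 → 16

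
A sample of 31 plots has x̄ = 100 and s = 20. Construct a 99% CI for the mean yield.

CI = x̄ ± t*(s/√n) = 100 ± 2.75(20/√31) = (90.12, 109.88)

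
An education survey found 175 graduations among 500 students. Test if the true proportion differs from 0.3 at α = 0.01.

p̂ = 0.35, p₀ = 0.3. z = (p̂ - p₀)/√(p₀(1-p₀)/n) = 2.44. Critical: ±2.576. Fail to reject H₀.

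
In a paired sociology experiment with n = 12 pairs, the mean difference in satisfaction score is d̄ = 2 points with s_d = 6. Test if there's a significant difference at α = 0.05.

t = d̄/(s_d/√n) = 2/(6/√12) = 1.155. df = 11, critical t = ±2.201. Fail to reject H₀.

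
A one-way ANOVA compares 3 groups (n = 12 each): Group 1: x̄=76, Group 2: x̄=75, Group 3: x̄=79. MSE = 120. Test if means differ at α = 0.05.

Grand mean = 76.67. SS_between = 104.0, MS_between = 52.0. F = 0.433, F_crit ≈ 3.285. Fail to reject H₀.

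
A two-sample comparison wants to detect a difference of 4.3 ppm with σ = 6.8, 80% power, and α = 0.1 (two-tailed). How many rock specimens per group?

n per group = 2(z_α/2 + z_β)²σ²/d² = 2×(1.645 + 0.84)²×6.8²/4.3² = 30.9 → n = 31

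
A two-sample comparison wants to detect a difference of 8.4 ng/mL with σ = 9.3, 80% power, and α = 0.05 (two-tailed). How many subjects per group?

n per group = 2(z_α/2 + z_β)²σ²/d² = 2×(1.96 + 0.84)²×9.3²/8.4² = 19.2 → n = 20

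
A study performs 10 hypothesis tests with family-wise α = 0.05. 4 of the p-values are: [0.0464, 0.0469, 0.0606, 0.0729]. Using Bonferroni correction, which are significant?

Bonferroni α = 0.05/10 = 0.005. None of the given p-values are significant.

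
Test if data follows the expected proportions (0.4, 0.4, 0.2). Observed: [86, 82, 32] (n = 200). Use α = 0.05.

Expected: [80.0, 80.0, 40.0]. χ² = 2.1. df = 2, critical = 5.991. Fail to reject H₀.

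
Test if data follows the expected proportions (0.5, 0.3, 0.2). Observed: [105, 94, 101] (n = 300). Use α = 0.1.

Expected: [150.0, 90.0, 60.0]. χ² = 41.694. df = 2, critical = 4.605. Reject H₀.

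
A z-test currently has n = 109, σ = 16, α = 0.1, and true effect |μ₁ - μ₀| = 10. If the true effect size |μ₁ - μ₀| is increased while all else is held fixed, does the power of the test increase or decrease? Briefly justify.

Power increases: a larger true effect increases the non-centrality λ = |μ₁ - μ₀|/(σ/√n).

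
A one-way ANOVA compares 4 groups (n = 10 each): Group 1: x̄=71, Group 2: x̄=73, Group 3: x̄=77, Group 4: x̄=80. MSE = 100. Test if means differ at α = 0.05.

Grand mean = 75.25. SS_between = 487.5, MS_between = 162.5. F = 1.625, F_crit ≈ 2.866. Fail to reject H₀.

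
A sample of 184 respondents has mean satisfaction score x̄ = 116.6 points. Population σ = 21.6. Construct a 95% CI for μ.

CI = x̄ ± z*(σ/√n) = 116.6 ± 1.96(21.6/√184) = 116.6 ± 3.12 = (113.48, 119.72)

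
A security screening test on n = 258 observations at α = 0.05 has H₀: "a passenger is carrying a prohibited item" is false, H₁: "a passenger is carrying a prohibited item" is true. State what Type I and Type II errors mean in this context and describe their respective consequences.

Type I (false positive): concluding that a passenger is carrying a prohibited item when it is not — detaining an innocent passenger — delay and inconvenience. Type II (false negative): failing to conclude that a passenger is carrying a prohibited item when it is — letting a prohibited item through — security breach. Which is costlier depends on domain priorities and is a judgement call rather than a statistical fact.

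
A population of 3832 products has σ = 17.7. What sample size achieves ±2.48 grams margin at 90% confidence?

Without FPC: n₀ = (1.645×17.7/2.48)² = 137.84. With FPC: n = n₀N/(n₀+N-1) = 133.1 → n = 134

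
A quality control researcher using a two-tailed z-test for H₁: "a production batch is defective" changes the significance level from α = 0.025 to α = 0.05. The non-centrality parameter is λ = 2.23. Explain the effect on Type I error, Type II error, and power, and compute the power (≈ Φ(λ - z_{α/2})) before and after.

Increasing α from 0.025 to 0.05:
• Type I error rate increases (α is the Type I rate by definition).
• Critical value moves from z_{α/2} = 2.241 to 1.96, so power = Φ(λ - z_{α/2}) goes from Φ(2.23 - 2.241) = 0.496 to Φ(2.23 - 1.96) = 0.606.
• Type II error rate β = 1 - power therefore decreases (0.504 → 0.394).
Appropriate when false negatives are costly — here, shipping a defective batch — faulty products reach customers.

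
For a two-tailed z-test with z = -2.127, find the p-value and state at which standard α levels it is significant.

p = 2·P(Z > |-2.127|) = 2·(1 - Φ(2.127)) ≈ 0.0334. Significant at α = 0.1; Significant at α = 0.05.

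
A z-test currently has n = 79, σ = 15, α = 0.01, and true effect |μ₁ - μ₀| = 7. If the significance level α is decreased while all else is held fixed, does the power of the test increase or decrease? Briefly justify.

Power decreases: a smaller α raises the critical value, so less of the H₁ sampling distribution falls in the rejection region.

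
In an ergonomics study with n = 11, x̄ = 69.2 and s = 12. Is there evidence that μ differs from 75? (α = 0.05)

t = (x̄ - μ₀)/(s/√n) = (69.2 - 75)/(12/√11) = -1.603. df = 10, critical t = ±2.228. Fail to reject H₀.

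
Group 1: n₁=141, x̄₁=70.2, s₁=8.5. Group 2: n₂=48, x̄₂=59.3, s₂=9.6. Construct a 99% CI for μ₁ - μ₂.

Difference = 10.9. SE = √(8.5²/141 + 9.6²/48) = 1.56. CI = (6.88, 14.92)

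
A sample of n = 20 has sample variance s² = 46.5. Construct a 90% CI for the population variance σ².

df = 19. χ²_{0.05} = 30.144, χ²_{0.95} = 10.117. CI for σ² = ((n-1)s²/χ²_{α/2}, (n-1)s²/χ²_{1-α/2}) = (19·46.5/30.144, 19·46.5/10.117) = (29.31, 87.33)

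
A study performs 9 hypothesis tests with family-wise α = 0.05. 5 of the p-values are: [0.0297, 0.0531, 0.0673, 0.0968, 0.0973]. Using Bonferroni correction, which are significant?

Bonferroni α = 0.05/9 = 0.00556. None of the given p-values are significant.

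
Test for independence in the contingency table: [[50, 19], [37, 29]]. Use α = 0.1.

χ² = 3.961. df = 1, critical = 2.706. Reject H₀. Variables are dependent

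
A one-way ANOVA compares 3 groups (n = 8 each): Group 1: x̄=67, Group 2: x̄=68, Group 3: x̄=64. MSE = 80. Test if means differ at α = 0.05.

Grand mean = 66.33. SS_between = 69.33, MS_between = 34.67. F = 0.433, F_crit ≈ 3.467. Fail to reject H₀.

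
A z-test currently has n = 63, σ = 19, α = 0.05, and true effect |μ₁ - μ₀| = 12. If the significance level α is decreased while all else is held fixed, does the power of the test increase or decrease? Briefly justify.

Power decreases: a smaller α raises the critical value, so less of the H₁ sampling distribution falls in the rejection region.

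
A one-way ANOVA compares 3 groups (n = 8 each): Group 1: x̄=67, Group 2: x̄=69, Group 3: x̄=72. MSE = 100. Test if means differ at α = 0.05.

Grand mean = 69.33. SS_between = 101.33, MS_between = 50.67. F = 0.507, F_crit ≈ 3.467. Fail to reject H₀.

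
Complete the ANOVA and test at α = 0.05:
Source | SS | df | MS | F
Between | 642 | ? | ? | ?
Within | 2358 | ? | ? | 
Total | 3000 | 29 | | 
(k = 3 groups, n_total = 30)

df_between = 2, df_within = 27. MS_between = 321.0, MS_within = 87.33. F = 3.676, F_crit ≈ 3.354. Reject H₀.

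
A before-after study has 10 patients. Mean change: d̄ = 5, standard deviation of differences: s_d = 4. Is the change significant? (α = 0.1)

t = d̄/(s_d/√n) = 5/(4/√10) = 3.953. df = 9, critical t = ±1.833. Reject H₀.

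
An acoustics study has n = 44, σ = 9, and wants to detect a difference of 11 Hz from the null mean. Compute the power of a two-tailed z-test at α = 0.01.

SE = σ/√n = 9/√44 = 1.357. Non-centrality λ = d/SE = 11/1.357 = 8.107. Power ≈ Φ(λ - z_{α/2}) = Φ(8.107 - 2.576) = Φ(5.531) = 1.0.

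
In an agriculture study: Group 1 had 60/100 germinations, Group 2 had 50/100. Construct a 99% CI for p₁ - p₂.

p̂₁ = 0.6, p̂₂ = 0.5. Difference = 0.1. CI = (-0.08, 0.28)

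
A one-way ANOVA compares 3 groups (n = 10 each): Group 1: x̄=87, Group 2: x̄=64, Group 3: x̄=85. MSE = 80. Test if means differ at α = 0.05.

Grand mean = 78.67. SS_between = 3246.67, MS_between = 1623.33. F = 20.292, F_crit ≈ 3.354. Reject H₀.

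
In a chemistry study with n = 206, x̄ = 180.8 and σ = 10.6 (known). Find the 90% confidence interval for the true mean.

CI = x̄ ± z*(σ/√n) = 180.8 ± 1.645(10.6/√206) = 180.8 ± 1.21 = (179.59, 182.01)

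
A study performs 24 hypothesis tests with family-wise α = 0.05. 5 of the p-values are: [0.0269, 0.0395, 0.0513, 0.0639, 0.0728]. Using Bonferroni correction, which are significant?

Bonferroni α = 0.05/24 = 0.00208. None of the given p-values are significant.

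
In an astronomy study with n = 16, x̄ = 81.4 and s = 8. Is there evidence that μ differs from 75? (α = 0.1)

t = (x̄ - μ₀)/(s/√n) = (81.4 - 75)/(8/√16) = 3.2. df = 15, critical t = ±1.753. Reject H₀.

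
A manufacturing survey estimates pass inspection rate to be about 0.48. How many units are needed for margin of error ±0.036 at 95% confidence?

n = z²p(1-p)/E² = 1.96²×0.48×0.52/0.036² = 739.9 → n = 740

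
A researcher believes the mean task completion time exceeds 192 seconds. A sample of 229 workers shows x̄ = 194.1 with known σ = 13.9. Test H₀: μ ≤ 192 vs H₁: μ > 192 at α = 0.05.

z = 2.286. Critical value: 1.645. Reject H₀.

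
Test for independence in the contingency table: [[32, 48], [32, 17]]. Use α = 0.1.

χ² = 7.785. df = 1, critical = 2.706. Reject H₀. Variables are dependent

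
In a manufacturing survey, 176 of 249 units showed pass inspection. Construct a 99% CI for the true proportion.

p̂ = 0.707. CI = p̂ ± z*√(p̂(1-p̂)/n) = (0.633, 0.781)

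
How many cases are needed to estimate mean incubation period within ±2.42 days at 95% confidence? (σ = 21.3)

n = (z*σ/E)² = (1.96×21.3/2.42)² = 297.6 → n = 298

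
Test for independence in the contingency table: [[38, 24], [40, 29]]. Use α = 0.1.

χ² = 0.149. df = 1, critical = 2.706. Fail to reject H₀. No evidence of dependence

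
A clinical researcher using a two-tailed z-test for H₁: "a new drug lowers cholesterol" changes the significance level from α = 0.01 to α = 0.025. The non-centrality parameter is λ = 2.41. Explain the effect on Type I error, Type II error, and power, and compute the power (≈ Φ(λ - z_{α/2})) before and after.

Increasing α from 0.01 to 0.025:
• Type I error rate increases (α is the Type I rate by definition).
• Critical value moves from z_{α/2} = 2.576 to 2.241, so power = Φ(λ - z_{α/2}) goes from Φ(2.41 - 2.576) = 0.434 to Φ(2.41 - 2.241) = 0.567.
• Type II error rate β = 1 - power therefore decreases (0.566 → 0.433).
Appropriate when false negatives are costly — here, shelving an effective drug — patients miss out on a treatment that would have helped.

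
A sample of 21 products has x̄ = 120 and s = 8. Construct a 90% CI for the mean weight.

CI = x̄ ± t*(s/√n) = 120 ± 1.725(8/√21) = (116.99, 123.01)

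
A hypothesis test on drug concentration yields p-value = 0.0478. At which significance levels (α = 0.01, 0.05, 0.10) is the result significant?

p = 0.0478. Significant at: α = 0.05, 0.1.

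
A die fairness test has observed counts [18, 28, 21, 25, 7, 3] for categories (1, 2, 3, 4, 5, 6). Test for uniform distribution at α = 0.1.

Expected = 17 each. χ² = Σ(O-E)²/E = 29.294. df = 5, critical value = 9.236. Reject H₀.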